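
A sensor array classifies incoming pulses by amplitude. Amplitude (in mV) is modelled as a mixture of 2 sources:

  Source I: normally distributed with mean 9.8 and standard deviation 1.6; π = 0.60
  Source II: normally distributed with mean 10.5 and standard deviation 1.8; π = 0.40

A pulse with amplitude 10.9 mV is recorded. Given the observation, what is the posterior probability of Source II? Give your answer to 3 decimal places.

P(component k | x) = π_k·f_k(x) / marginal(x), where marginal(x) = Σ_j π_j·f_j(x).
Component likelihoods at x = 10.9 mV:
  p_I = 0.196858
  p_II = 0.216229
Prior × likelihood for each component:
  π_I·p_I = 0.60 × 0.196858 = 0.118115
  π_II·p_II = 0.40 × 0.216229 = 0.0864917
Normaliser: 0.118115 + 0.0864917 = 0.204607
P(Source II | data) ≈ 0.423

0.423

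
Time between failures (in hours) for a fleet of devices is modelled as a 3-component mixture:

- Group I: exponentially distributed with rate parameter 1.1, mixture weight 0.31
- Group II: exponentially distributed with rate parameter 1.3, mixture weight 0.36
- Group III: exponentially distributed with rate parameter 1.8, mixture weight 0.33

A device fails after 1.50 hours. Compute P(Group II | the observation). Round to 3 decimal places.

0.387

P(component k | x) = P(Z=k)·f_k(x) / marginal(x), where marginal(x) = Σ_j P(Z=j)·f_j(x).
Evaluate each component's likelihood at the observed value:
  f_I = 0.211255
  f_II = 0.184956
  f_III = 0.12097
Prior × likelihood for each component:
  P(Z=I)·f_I = 0.31 × 0.211255 = 0.065489
  P(Z=II)·f_II = 0.36 × 0.184956 = 0.0665843
  P(Z=III)·f_III = 0.33 × 0.12097 = 0.0399201
Normaliser: 0.065489 + 0.0665843 + 0.0399201 = 0.171993
P(Group II | data) = 0.0665843 / 0.171993 ≈ 0.387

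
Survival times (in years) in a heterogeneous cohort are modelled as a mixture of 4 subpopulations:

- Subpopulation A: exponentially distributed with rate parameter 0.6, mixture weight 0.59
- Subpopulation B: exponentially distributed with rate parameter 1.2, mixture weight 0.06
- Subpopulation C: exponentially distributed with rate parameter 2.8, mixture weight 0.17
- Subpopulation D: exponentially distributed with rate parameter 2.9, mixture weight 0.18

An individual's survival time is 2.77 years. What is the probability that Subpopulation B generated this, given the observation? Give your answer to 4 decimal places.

P(component k | x) = w_k·f_k(x) / marginal(x), where marginal(x) = Σ_j w_j·f_j(x).
Evaluate each component's likelihood at the observed value:
  p_A = 0.113855
  p_B = 0.0432102
  p_C = 0.00119886
  p_D = 0.000941262
Weight by the priors:
  w_A·p_A = 0.59 × 0.113855 = 0.0671747
  w_B·p_B = 0.06 × 0.0432102 = 0.00259261
  w_C·p_C = 0.17 × 0.00119886 = 0.000203807
  w_D·p_D = 0.18 × 0.000941262 = 0.000169427
Evidence: 0.0671747 + 0.00259261 + 0.000203807 + 0.000169427 = 0.0701406
P(Subpopulation B | the observation) ≈ 0.0370

0.0370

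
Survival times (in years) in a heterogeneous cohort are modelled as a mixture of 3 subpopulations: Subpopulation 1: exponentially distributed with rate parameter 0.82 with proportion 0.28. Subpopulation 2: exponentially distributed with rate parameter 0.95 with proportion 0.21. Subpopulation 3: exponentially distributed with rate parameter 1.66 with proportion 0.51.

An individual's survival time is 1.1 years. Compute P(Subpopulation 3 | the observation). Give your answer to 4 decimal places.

Posterior ∝ prior × likelihood, so P(k | x) ∝ P(Z=k) f_k(x); normalise over all components.
Exponential densities:
  p_1 = 0.332721
  p_2 = 0.334107
  p_3 = 0.267354
Weight by the priors:
  P(Z=1)·p_1 = 0.28 × 0.332721 = 0.0931619
  P(Z=2)·p_2 = 0.21 × 0.334107 = 0.0701625
  P(Z=3)·p_3 = 0.51 × 0.267354 = 0.13635
Evidence: 0.0931619 + 0.0701625 + 0.13635 = 0.299675
P(Subpopulation 3 | x) ≈ 0.4550

0.4550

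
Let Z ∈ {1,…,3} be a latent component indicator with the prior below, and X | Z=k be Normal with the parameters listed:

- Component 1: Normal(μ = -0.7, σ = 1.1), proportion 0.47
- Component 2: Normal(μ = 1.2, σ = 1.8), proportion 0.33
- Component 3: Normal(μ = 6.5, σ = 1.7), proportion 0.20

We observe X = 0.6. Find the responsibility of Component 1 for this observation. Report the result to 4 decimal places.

Apply Bayes' rule: the posterior for each component is proportional to its prior times its likelihood at x.
Evaluate each component's likelihood at the observed value:
  L_1 = (1/(1.1·√(2π)))·exp(−(0.6−-0.7)²/(2·1.1²)) = 0.362675·exp(-0.69835) = 0.180397
  L_2 = (1/(1.8·√(2π)))·exp(−(0.6−1.2)²/(2·1.8²)) = 0.221635·exp(-0.05556) = 0.209657
  L_3 = (1/(1.7·√(2π)))·exp(−(0.6−6.5)²/(2·1.7²)) = 0.234672·exp(-6.02249) = 0.000568757
Multiply by the mixture weights:
  w_1·L_1 = 0.47 × 0.180397 = 0.0847865
  w_2·L_2 = 0.33 × 0.209657 = 0.0691869
  w_3·L_3 = 0.20 × 0.000568757 = 0.000113751
Evidence: 0.0847865 + 0.0691869 + 0.000113751 = 0.154087
Responsibility of Component 1: 0.0847865 / 0.154087 ≈ 0.5503

0.5503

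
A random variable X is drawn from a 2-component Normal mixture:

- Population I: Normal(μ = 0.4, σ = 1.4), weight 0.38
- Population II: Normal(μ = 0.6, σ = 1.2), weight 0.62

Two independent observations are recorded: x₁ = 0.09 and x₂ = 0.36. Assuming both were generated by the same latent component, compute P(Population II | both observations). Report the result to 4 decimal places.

0.6709

The responsibility of component k is π_k f_k(x) divided by Σ_j π_j f_j(x).
Since both observations come from the same component, the likelihood for component k is f_k(x₁)·f_k(x₂).
  p_I = [0.278058] × [0.284842] = 0.0792027
  p_II = [0.303743] × [0.325869] = 0.0989805
Prior × likelihood for each component:
  π_I·p_I = 0.38 × 0.0792027 = 0.030097
  π_II·p_II = 0.62 × 0.0989805 = 0.0613679
Sum: 0.030097 + 0.0613679 = 0.0914649
P(Population II | data) = 0.0613679 / 0.0914649 ≈ 0.6709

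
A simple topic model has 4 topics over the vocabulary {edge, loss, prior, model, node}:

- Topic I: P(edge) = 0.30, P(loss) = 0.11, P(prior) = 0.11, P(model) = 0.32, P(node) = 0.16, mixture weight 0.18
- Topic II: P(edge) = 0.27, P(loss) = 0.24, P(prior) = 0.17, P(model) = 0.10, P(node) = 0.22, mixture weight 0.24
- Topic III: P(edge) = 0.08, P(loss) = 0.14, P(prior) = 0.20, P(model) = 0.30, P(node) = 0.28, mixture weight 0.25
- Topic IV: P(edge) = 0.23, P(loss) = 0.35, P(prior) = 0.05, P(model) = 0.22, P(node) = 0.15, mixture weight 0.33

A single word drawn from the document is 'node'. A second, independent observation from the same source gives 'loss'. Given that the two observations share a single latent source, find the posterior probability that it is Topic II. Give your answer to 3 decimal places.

0.295

Apply Bayes' rule: the posterior for each component is proportional to its prior times its likelihood at x.
Since both observations come from the same component, the likelihood for component k is f_k(x₁)·f_k(x₂).
  f_I = [0.16] × [0.11] = 0.0176
  f_II = [0.22] × [0.24] = 0.0528
  f_III = [0.28] × [0.14] = 0.0392
  f_IV = [0.15] × [0.35] = 0.0525
Weight by the priors:
  P(Z=I)·f_I = 0.18 × 0.0176 = 0.003168
  P(Z=II)·f_II = 0.24 × 0.0528 = 0.012672
  P(Z=III)·f_III = 0.25 × 0.0392 = 0.0098
  P(Z=IV)·f_IV = 0.33 × 0.0525 = 0.017325
Sum: 0.003168 + 0.012672 + 0.0098 + 0.017325 = 0.042965
So the posterior for Topic II is 0.012672 / 0.042965 ≈ 0.295.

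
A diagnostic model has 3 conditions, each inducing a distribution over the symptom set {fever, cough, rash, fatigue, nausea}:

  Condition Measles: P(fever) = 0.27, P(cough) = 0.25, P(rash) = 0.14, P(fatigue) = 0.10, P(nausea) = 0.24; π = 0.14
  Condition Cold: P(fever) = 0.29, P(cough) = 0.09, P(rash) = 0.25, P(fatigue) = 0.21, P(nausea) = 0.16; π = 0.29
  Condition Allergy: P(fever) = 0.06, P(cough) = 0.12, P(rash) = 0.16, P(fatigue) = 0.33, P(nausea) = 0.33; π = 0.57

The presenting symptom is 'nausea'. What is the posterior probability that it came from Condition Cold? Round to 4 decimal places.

0.1731

P(component k | x) = π_k·f_k(x) / marginal(x), where marginal(x) = Σ_j π_j·f_j(x).
Evaluate each component's likelihood at the observed value:
  L_Measles = P(nausea | comp) = 0.24
  L_Cold = P(nausea | comp) = 0.16
  L_Allergy = P(nausea | comp) = 0.33
Weight by the priors:
  π_Measles·L_Measles = 0.14 × 0.24 = 0.0336
  π_Cold·L_Cold = 0.29 × 0.16 = 0.0464
  π_Allergy·L_Allergy = 0.57 × 0.33 = 0.1881
Marginal: 0.0336 + 0.0464 + 0.1881 = 0.2681
Responsibility of Condition Cold: 0.0464 / 0.2681 ≈ 0.1731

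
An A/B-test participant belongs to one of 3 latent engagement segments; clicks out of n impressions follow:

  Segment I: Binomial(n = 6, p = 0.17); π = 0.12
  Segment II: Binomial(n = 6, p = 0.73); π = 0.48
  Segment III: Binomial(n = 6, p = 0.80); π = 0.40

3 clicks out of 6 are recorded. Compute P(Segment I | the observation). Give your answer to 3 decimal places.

0.060

The responsibility of component k is P(Z=k) f_k(x) divided by Σ_j P(Z=j) f_j(x).
Evaluate each component's likelihood at the observed value:
  p_I = 0.0561838
  p_II = 0.15314
  p_III = 0.08192
Multiply by the mixture weights:
  P(Z=I)·p_I = 0.12 × 0.0561838 = 0.00674205
  P(Z=II)·p_II = 0.48 × 0.15314 = 0.0735074
  P(Z=III)·p_III = 0.40 × 0.08192 = 0.032768
Evidence: 0.00674205 + 0.0735074 + 0.032768 = 0.113017
P(Segment I | data) ≈ 0.060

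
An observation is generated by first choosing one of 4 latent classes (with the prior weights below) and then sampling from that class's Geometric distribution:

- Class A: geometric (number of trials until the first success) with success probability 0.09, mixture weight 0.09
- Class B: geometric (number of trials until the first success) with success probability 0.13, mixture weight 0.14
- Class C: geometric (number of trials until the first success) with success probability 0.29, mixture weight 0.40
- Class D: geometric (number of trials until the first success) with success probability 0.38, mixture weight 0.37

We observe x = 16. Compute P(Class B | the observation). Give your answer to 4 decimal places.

0.4497

Posterior ∝ prior × likelihood, so P(k | x) ∝ P(Z=k) f_k(x); normalise over all components.
Evaluate each component's likelihood at the observed value:
  L_A = 0.0218707
  L_B = 0.0160965
  L_C = 0.00170323
  L_D = 0.000292186
Multiply by the mixture weights:
  P(Z=A)·L_A = 0.09 × 0.0218707 = 0.00196837
  P(Z=B)·L_B = 0.14 × 0.0160965 = 0.00225351
  P(Z=C)·L_C = 0.40 × 0.00170323 = 0.000681292
  P(Z=D)·L_D = 0.37 × 0.000292186 = 0.000108109
Denominator: 0.00196837 + 0.00225351 + 0.000681292 + 0.000108109 = 0.00501128
So the posterior for Class B is 0.00225351 / 0.00501128 ≈ 0.4497.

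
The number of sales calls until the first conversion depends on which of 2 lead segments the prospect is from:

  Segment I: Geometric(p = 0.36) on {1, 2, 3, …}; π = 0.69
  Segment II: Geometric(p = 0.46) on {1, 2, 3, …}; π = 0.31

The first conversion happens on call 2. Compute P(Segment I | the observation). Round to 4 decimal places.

0.6737

The responsibility of component k is π_k f_k(x) divided by Σ_j π_j f_j(x).
Geometric probabilities:
  L_I = 0.36·(1−0.36)^1 = 0.36·0.64 = 0.2304
  L_II = 0.46·(1−0.46)^1 = 0.46·0.54 = 0.2484
Unnormalised posteriors:
  π_I·L_I = 0.69 × 0.2304 = 0.158976
  π_II·L_II = 0.31 × 0.2484 = 0.077004
Marginal: 0.158976 + 0.077004 = 0.23598
P(Segment I | x) = 0.158976 / 0.23598 ≈ 0.6737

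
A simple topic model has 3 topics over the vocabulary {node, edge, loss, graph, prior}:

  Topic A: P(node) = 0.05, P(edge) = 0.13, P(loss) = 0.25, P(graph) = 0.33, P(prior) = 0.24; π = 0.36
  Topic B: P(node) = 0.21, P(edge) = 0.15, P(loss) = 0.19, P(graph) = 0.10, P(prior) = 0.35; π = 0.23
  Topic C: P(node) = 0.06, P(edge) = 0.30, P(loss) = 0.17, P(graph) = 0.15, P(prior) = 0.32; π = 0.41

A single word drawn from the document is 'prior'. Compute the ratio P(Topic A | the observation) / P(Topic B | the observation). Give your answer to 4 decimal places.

1.0733

Since P(k|x) ∝ π_k f_k(x), the posterior odds are π_i f_i(x) / (π_j f_j(x)).
Component likelihoods at x = 'prior':
  L_A = 0.24
  L_B = 0.35
  L_C = 0.32
Posterior odds = (π_A·L_A) / (π_B·L_B) = (0.36·0.24) / (0.23·0.35) = 0.0864 / 0.0805 ≈ 1.0733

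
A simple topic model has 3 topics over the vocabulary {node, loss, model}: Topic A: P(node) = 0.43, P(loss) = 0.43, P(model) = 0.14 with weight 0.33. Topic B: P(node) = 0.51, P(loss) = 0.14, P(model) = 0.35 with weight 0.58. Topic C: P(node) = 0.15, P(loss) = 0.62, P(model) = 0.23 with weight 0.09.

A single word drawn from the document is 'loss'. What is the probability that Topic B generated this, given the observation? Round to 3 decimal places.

0.291

Posterior ∝ prior × likelihood, so P(k | x) ∝ π_k f_k(x); normalise over all components.
Component likelihoods at x = 'loss':
  p_A = 0.43
  p_B = 0.14
  p_C = 0.62
Unnormalised posteriors:
  π_A·p_A = 0.33 × 0.43 = 0.1419
  π_B·p_B = 0.58 × 0.14 = 0.0812
  π_C·p_C = 0.09 × 0.62 = 0.0558
Evidence: 0.1419 + 0.0812 + 0.0558 = 0.2789
So the posterior for Topic B is 0.0812 / 0.2789 ≈ 0.291.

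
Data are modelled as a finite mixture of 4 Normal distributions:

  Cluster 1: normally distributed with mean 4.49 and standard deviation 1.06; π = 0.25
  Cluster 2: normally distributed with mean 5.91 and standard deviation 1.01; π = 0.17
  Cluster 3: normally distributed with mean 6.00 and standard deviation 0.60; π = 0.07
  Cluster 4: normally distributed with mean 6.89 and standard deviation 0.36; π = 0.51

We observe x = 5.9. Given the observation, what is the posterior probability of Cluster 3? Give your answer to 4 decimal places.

The responsibility of component k is π_k f_k(x) divided by Σ_j π_j f_j(x).
Evaluate each component's likelihood at the observed value:
  f_1 = 0.155376
  f_2 = 0.394973
  f_3 = 0.655733
  f_4 = 0.0252599
Weight by the priors:
  π_1·f_1 = 0.25 × 0.155376 = 0.038844
  π_2·f_2 = 0.17 × 0.394973 = 0.0671454
  π_3·f_3 = 0.07 × 0.655733 = 0.0459013
  π_4·f_4 = 0.51 × 0.0252599 = 0.0128825
Normaliser: 0.038844 + 0.0671454 + 0.0459013 + 0.0128825 = 0.164773
P(Cluster 3 | the observation) = 0.0459013 / 0.164773 ≈ 0.2786

0.2786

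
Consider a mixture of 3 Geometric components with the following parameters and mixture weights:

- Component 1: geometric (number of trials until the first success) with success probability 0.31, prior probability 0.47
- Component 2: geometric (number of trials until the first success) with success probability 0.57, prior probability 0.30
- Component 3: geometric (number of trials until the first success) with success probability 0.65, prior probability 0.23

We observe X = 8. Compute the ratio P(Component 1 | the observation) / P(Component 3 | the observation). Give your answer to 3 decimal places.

Since P(k|x) ∝ π_k f_k(x), the posterior odds are π_i f_i(x) / (π_j f_j(x)).
Evaluate each component's likelihood at the observed value:
  f_1 = 0.31·(1−0.31)^7 = 0.31·0.0744635 = 0.0230837
  f_2 = 0.57·(1−0.57)^7 = 0.57·0.00271819 = 0.00154937
  f_3 = 0.65·(1−0.65)^7 = 0.65·0.000643393 = 0.000418205
0.0108493 / 9.61872e-05 ≈ 112.794

112.794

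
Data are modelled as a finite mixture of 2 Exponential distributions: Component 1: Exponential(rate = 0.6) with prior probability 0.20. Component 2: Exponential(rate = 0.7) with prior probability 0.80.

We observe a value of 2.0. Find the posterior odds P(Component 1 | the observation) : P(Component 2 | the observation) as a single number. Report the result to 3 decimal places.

Posterior odds = (π_i f_i(x)) / (π_j f_j(x)); the normalising sum cancels.
Evaluate each component's likelihood at the observed value:
  p_1 = 0.6·e^(−0.6·2.0) = 0.6·e^(−1.2000) = 0.180717
  p_2 = 0.7·e^(−0.7·2.0) = 0.7·e^(−1.4000) = 0.172618
Odds = (0.20/0.80) × (0.180717/0.172618) = 0.25 × 1.04692 ≈ 0.262

0.262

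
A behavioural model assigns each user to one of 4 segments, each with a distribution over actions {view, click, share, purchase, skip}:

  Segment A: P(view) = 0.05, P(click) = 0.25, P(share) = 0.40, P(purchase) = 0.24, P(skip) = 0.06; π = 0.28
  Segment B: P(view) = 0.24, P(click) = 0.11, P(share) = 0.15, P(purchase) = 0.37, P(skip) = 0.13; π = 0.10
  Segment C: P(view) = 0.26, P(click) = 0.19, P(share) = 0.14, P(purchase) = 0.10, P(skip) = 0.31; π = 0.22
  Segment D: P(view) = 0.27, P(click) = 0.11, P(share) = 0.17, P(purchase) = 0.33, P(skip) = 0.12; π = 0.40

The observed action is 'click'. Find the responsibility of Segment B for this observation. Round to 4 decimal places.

The responsibility of component k is π_k f_k(x) divided by Σ_j π_j f_j(x).
Evaluate each component's likelihood at the observed value:
  p_A = P(click | comp) = 0.25
  p_B = P(click | comp) = 0.11
  p_C = P(click | comp) = 0.19
  p_D = P(click | comp) = 0.11
Unnormalised posteriors:
  π_A·p_A = 0.28 × 0.25 = 0.07
  π_B·p_B = 0.10 × 0.11 = 0.011
  π_C·p_C = 0.22 × 0.19 = 0.0418
  π_D·p_D = 0.40 × 0.11 = 0.044
Denominator: 0.07 + 0.011 + 0.0418 + 0.044 = 0.1668
P(Segment B | the observation) ≈ 0.0659

0.0659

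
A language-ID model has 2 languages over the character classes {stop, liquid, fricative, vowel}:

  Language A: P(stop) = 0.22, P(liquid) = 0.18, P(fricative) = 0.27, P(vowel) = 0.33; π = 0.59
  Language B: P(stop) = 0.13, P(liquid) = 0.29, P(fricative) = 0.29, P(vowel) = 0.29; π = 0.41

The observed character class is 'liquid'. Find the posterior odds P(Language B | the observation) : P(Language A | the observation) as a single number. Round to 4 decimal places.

1.1196

Only the two components matter; the odds are (P(Z=i) f_i(x)) / (P(Z=j) f_j(x)).
Component likelihoods at x = 'liquid':
  L_A = P(liquid | comp) = 0.18
  L_B = P(liquid | comp) = 0.29
0.1189 / 0.1062 ≈ 1.1196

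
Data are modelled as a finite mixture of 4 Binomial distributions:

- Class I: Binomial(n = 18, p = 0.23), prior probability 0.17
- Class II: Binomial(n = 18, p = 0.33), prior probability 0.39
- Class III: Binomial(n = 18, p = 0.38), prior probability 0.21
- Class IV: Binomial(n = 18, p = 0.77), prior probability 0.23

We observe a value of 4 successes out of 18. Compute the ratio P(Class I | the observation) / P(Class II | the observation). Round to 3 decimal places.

Only the two components matter; the odds are (π_i f_i(x)) / (π_j f_j(x)).
Evaluate each component's likelihood at the observed value:
  p_I = C(18,4)·0.23^4·0.77^14 = 3060·0.00279841·0.0257555 = 0.220548
  p_II = C(18,4)·0.33^4·0.67^14 = 3060·0.0118592·0.00367322 = 0.133298
  p_III = C(18,4)·0.38^4·0.62^14 = 3060·0.0208514·0.00124018 = 0.0791297
  p_IV = C(18,4)·0.77^4·0.23^14 = 3060·0.35153·1.15928e-09 = 1.24702e-06
Posterior odds = (π_I·p_I) / (π_II·p_II) = (0.17·0.220548) / (0.39·0.133298) = 0.0374931 / 0.0519863 ≈ 0.721

0.721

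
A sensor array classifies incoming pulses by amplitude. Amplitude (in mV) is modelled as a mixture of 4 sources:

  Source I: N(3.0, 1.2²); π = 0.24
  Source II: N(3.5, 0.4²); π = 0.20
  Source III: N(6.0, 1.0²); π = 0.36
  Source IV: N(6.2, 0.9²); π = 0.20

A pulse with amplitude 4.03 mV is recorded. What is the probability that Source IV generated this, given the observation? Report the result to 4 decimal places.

Posterior ∝ prior × likelihood, so P(k | x) ∝ π_k f_k(x); normalise over all components.
Evaluate each component's likelihood at the observed value:
  L_I = 0.230011
  L_II = 0.414592
  L_III = 0.0573038
  L_IV = 0.0242265
Unnormalised posteriors:
  π_I·L_I = 0.24 × 0.230011 = 0.0552026
  π_II·L_II = 0.20 × 0.414592 = 0.0829184
  π_III·L_III = 0.36 × 0.0573038 = 0.0206294
  π_IV·L_IV = 0.20 × 0.0242265 = 0.00484531
Normaliser: 0.0552026 + 0.0829184 + 0.0206294 + 0.00484531 = 0.163596
P(Source IV | data) = 0.00484531 / 0.163596 ≈ 0.0296

0.0296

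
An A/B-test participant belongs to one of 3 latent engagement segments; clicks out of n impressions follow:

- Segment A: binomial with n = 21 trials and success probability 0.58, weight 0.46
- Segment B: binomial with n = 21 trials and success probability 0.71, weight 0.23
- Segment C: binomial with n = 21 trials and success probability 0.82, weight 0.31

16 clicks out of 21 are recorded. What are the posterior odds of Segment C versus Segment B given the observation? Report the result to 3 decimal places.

1.244

Since P(k|x) ∝ w_k f_k(x), the posterior odds are w_i f_i(x) / (w_j f_j(x)).
Evaluate each component's likelihood at the observed value:
  L_A = 0.0436152
  L_B = 0.174047
  L_C = 0.160667
Posterior odds = (w_C·L_C) / (w_B·L_B) = (0.31·0.160667) / (0.23·0.174047) = 0.0498068 / 0.0400308 ≈ 1.244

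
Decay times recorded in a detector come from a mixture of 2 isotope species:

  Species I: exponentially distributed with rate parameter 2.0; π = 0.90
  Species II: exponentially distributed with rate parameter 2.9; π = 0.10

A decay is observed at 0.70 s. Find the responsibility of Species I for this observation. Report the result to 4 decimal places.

By Bayes' theorem, P(k | x) = π_k f_k(x) / Σ_j π_j f_j(x).
Component likelihoods at x = 0.70 s:
  p_I = 0.493194
  p_II = 0.380873
Multiply by the mixture weights:
  π_I·p_I = 0.90 × 0.493194 = 0.443875
  π_II·p_II = 0.10 × 0.380873 = 0.0380873
Evidence: 0.443875 + 0.0380873 = 0.481962
So the posterior for Species I is 0.443875 / 0.481962 ≈ 0.9210.

0.9210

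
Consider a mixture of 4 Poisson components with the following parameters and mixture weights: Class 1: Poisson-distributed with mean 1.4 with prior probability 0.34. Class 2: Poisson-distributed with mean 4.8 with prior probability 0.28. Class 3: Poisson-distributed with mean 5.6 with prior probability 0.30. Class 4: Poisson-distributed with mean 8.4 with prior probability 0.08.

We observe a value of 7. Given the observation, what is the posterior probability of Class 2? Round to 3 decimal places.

0.355

By Bayes' theorem, P(k | x) = w_k f_k(x) / Σ_j w_j f_j(x).
Component likelihoods at x = 7:
  f_1 = 0.000515767
  f_2 = 0.0958616
  f_3 = 0.126717
  f_4 = 0.131659
Multiply by the mixture weights:
  w_1·f_1 = 0.34 × 0.000515767 = 0.000175361
  w_2·f_2 = 0.28 × 0.0958616 = 0.0268412
  w_3·f_3 = 0.30 × 0.126717 = 0.0380152
  w_4·f_4 = 0.08 × 0.131659 = 0.0105327
Normaliser: 0.000175361 + 0.0268412 + 0.0380152 + 0.0105327 = 0.0755646
Responsibility of Class 2: 0.0268412 / 0.0755646 ≈ 0.355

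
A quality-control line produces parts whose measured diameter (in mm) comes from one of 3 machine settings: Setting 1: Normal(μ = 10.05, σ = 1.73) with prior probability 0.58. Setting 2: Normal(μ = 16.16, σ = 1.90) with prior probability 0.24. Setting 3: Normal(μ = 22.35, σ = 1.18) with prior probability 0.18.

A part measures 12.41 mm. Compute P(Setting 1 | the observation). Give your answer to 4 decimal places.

0.8801

Posterior ∝ prior × likelihood, so P(k | x) ∝ π_k f_k(x); normalise over all components.
Normal densities:
  f_1 = 0.0909424
  f_2 = 0.0299416
  f_3 = 1.31957e-16
Unnormalised posteriors:
  π_1·f_1 = 0.58 × 0.0909424 = 0.0527466
  π_2·f_2 = 0.24 × 0.0299416 = 0.00718598
  π_3·f_3 = 0.18 × 1.31957e-16 = 2.37522e-17
Normaliser: 0.0527466 + 0.00718598 + 2.37522e-17 = 0.0599326
P(Setting 1 | 12.41 mm) = 0.0527466 / 0.0599326 ≈ 0.8801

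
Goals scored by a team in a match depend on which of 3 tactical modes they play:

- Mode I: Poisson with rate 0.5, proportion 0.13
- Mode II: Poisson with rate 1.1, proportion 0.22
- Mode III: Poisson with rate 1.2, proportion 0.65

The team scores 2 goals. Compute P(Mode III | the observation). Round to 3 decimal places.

P(component k | x) = P(Z=k)·f_k(x) / marginal(x), where marginal(x) = Σ_j P(Z=j)·f_j(x).
Evaluate each component's likelihood at the observed value:
  L_I = e^(−0.5)·0.5^2/2! = 0.0758163
  L_II = e^(−1.1)·1.1^2/2! = 0.201387
  L_III = e^(−1.2)·1.2^2/2! = 0.21686
Unnormalised posteriors:
  P(Z=I)·L_I = 0.13 × 0.0758163 = 0.00985612
  P(Z=II)·L_II = 0.22 × 0.201387 = 0.0443051
  P(Z=III)·L_III = 0.65 × 0.21686 = 0.140959
Marginal: 0.00985612 + 0.0443051 + 0.140959 = 0.19512
P(Mode III | x) = 0.140959 / 0.19512 ≈ 0.722

0.722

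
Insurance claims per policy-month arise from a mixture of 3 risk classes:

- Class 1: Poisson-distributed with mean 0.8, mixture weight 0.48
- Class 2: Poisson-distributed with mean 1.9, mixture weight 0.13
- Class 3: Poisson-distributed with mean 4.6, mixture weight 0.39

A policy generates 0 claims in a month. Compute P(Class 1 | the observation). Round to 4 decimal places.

0.9023

Posterior ∝ prior × likelihood, so P(k | x) ∝ P(Z=k) f_k(x); normalise over all components.
Evaluate each component's likelihood at the observed value:
  L_1 = e^(−0.8)·0.8^0/0! = 0.449329
  L_2 = e^(−1.9)·1.9^0/0! = 0.149569
  L_3 = e^(−4.6)·4.6^0/0! = 0.0100518
Prior × likelihood for each component:
  P(Z=1)·L_1 = 0.48 × 0.449329 = 0.215678
  P(Z=2)·L_2 = 0.13 × 0.149569 = 0.0194439
  P(Z=3)·L_3 = 0.39 × 0.0100518 = 0.00392022
Marginal: 0.215678 + 0.0194439 + 0.00392022 = 0.239042
P(Class 1 | 0 claims) ≈ 0.9023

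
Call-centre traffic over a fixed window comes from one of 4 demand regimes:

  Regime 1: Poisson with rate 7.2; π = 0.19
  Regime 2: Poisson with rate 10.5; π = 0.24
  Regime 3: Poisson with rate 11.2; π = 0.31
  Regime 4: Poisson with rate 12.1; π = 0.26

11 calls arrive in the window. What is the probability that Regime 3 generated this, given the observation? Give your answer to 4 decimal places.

P(component k | x) = P(Z=k)·f_k(x) / marginal(x), where marginal(x) = Σ_j P(Z=j)·f_j(x).
Poisson probabilities:
  p_1 = e^(−7.2)·7.2^11/11! = 0.0504175
  p_2 = e^(−10.5)·10.5^11/11! = 0.117987
  p_3 = e^(−11.2)·11.2^11/11! = 0.119164
  p_4 = e^(−12.1)·12.1^11/11! = 0.113376
Weight by the priors:
  P(Z=1)·p_1 = 0.19 × 0.0504175 = 0.00957933
  P(Z=2)·p_2 = 0.24 × 0.117987 = 0.0283169
  P(Z=3)·p_3 = 0.31 × 0.119164 = 0.0369408
  P(Z=4)·p_4 = 0.26 × 0.113376 = 0.0294777
Denominator: 0.00957933 + 0.0283169 + 0.0369408 + 0.0294777 = 0.104315
P(Regime 3 | x) = 0.0369408 / 0.104315 ≈ 0.3541

0.3541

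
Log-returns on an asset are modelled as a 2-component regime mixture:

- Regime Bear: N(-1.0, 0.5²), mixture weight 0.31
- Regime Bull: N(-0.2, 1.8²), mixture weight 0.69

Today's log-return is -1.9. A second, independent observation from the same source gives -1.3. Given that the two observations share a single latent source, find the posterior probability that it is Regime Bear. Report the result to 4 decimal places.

0.6444

The responsibility of component k is w_k f_k(x) divided by Σ_j w_j f_j(x).
Since both observations come from the same component, the likelihood for component k is f_k(x₁)·f_k(x₂).
  f_Bear = [0.1579] × [0.666449] = 0.105233
  f_Bull = [0.141889] × [0.183883] = 0.026091
Prior × likelihood for each component:
  w_Bear·f_Bear = 0.31 × 0.105233 = 0.0326221
  w_Bull·f_Bull = 0.69 × 0.026091 = 0.0180028
Evidence: 0.0326221 + 0.0180028 = 0.0506248
P(Regime Bear | x) ≈ 0.6444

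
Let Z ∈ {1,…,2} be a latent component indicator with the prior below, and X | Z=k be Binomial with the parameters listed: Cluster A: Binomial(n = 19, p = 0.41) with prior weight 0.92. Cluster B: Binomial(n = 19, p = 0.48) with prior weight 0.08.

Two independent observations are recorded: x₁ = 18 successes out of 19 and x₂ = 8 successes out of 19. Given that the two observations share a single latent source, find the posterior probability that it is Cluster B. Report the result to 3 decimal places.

Apply Bayes' rule: the posterior for each component is proportional to its prior times its likelihood at x.
Since both observations come from the same component, the likelihood for component k is f_k(x₁)·f_k(x₂).
  f_A = [C(19,18)·0.41^18·0.59^1 = 19·1.07179e-07·0.59 = 1.20148e-06] × [0.181996] = 2.18664e-07
  f_B = [C(19,18)·0.48^18·0.52^1 = 19·1.82954e-06·0.52 = 1.80759e-05] × [0.160098] = 2.89391e-06
Weight by the priors:
  π_A·f_A = 0.92 × 2.18664e-07 = 2.0117e-07
  π_B·f_B = 0.08 × 2.89391e-06 = 2.31512e-07
Denominator: 2.0117e-07 + 2.31512e-07 = 4.32683e-07
So the posterior for Cluster B is 2.31512e-07 / 4.32683e-07 ≈ 0.535.

0.535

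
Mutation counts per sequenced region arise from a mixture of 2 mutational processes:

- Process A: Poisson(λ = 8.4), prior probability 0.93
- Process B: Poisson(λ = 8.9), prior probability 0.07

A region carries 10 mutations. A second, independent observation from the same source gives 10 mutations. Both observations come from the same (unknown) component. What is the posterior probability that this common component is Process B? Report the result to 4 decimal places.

0.0809

Apply Bayes' rule: the posterior for each component is proportional to its prior times its likelihood at x.
Since both observations come from the same component, the likelihood for component k is f_k(x₁)·f_k(x₂).
  f_A = [e^(−8.4)·8.4^10/10! = 0.108382] × [0.108382] = 0.0117466
  f_B = [e^(−8.9)·8.9^10/10! = 0.117197] × [0.117197] = 0.0137351
Weight by the priors:
  w_A·f_A = 0.93 × 0.0117466 = 0.0109243
  w_B·f_B = 0.07 × 0.0137351 = 0.000961458
Denominator: 0.0109243 + 0.000961458 = 0.0118858
Responsibility of Process B: 0.000961458 / 0.0118858 ≈ 0.0809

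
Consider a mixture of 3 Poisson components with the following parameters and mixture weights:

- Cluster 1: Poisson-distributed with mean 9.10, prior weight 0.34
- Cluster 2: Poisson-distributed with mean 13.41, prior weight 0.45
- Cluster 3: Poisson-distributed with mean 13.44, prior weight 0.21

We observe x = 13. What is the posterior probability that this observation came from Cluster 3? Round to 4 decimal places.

0.2547

By Bayes' theorem, P(k | x) = P(Z=k) f_k(x) / Σ_j P(Z=j) f_j(x).
Poisson probabilities:
  f_1 = 0.0526233
  f_2 = 0.109246
  f_3 = 0.109142
Weight by the priors:
  P(Z=1)·f_1 = 0.34 × 0.0526233 = 0.0178919
  P(Z=2)·f_2 = 0.45 × 0.109246 = 0.0491606
  P(Z=3)·f_3 = 0.21 × 0.109142 = 0.0229198
Evidence: 0.0178919 + 0.0491606 + 0.0229198 = 0.0899724
P(Cluster 3 | 13) = 0.0229198 / 0.0899724 ≈ 0.2547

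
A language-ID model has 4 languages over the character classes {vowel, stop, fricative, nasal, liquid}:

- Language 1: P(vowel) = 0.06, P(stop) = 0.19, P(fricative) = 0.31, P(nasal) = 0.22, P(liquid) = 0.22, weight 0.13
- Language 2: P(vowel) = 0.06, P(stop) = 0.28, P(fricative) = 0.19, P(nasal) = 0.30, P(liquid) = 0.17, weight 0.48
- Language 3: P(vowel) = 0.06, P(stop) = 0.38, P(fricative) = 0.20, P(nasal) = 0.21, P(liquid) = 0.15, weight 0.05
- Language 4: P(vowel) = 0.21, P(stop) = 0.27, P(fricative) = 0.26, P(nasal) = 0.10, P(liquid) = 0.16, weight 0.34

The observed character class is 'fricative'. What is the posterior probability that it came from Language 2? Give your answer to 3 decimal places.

0.397

By Bayes' theorem, P(k | x) = π_k f_k(x) / Σ_j π_j f_j(x).
Evaluate each component's likelihood at the observed value:
  L_1 = P(fricative | comp) = 0.31
  L_2 = P(fricative | comp) = 0.19
  L_3 = P(fricative | comp) = 0.20
  L_4 = P(fricative | comp) = 0.26
Prior × likelihood for each component:
  π_1·L_1 = 0.13 × 0.31 = 0.0403
  π_2·L_2 = 0.48 × 0.19 = 0.0912
  π_3·L_3 = 0.05 × 0.2 = 0.01
  π_4·L_4 = 0.34 × 0.26 = 0.0884
Normaliser: 0.0403 + 0.0912 + 0.01 + 0.0884 = 0.2299
So the posterior for Language 2 is 0.0912 / 0.2299 ≈ 0.397.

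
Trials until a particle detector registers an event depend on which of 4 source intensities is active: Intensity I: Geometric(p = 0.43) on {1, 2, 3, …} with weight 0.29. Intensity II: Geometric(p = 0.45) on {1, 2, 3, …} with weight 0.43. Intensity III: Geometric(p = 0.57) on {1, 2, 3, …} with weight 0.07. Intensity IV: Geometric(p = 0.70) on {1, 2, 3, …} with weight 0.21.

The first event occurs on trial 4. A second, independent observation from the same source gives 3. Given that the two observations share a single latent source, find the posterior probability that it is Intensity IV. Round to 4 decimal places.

0.0305

By Bayes' theorem, P(k | x) = w_k f_k(x) / Σ_j w_j f_j(x).
Since both observations come from the same component, the likelihood for component k is f_k(x₁)·f_k(x₂).
  p_I = [0.43·(1−0.43)^3 = 0.43·0.185193 = 0.079633] × [0.139707] = 0.0111253
  p_II = [0.45·(1−0.45)^3 = 0.45·0.166375 = 0.0748688] × [0.136125] = 0.0101915
  p_III = [0.57·(1−0.57)^3 = 0.57·0.079507 = 0.045319] × [0.105393] = 0.0047763
  p_IV = [0.70·(1−0.70)^3 = 0.70·0.027 = 0.0189] × [0.063] = 0.0011907
Unnormalised posteriors:
  w_I·p_I = 0.29 × 0.0111253 = 0.00322633
  w_II·p_II = 0.43 × 0.0101915 = 0.00438235
  w_III·p_III = 0.07 × 0.0047763 = 0.000334341
  w_IV·p_IV = 0.21 × 0.0011907 = 0.000250047
Normaliser: 0.00322633 + 0.00438235 + 0.000334341 + 0.000250047 = 0.00819307
P(Intensity IV | x₁, x₂) = 0.000250047 / 0.00819307 ≈ 0.0305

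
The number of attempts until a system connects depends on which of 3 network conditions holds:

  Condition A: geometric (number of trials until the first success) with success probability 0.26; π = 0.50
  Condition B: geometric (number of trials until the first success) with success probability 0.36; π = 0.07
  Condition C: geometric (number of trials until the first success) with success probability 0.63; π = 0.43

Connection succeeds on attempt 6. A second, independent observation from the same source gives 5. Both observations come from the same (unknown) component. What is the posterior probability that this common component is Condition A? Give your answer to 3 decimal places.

The responsibility of component k is π_k f_k(x) divided by Σ_j π_j f_j(x).
Since both observations come from the same component, the likelihood for component k is f_k(x₁)·f_k(x₂).
  p_A = [0.0576942] × [0.0779651] = 0.00449813
  p_B = [0.0386547] × [0.060398] = 0.00233467
  p_C = [0.00436867] × [0.0118072] = 5.15818e-05
Unnormalised posteriors:
  π_A·p_A = 0.50 × 0.00449813 = 0.00224907
  π_B·p_B = 0.07 × 0.00233467 = 0.000163427
  π_C·p_C = 0.43 × 5.15818e-05 = 2.21802e-05
Sum: 0.00224907 + 0.000163427 + 2.21802e-05 = 0.00243467
Responsibility of Condition A: 0.00224907 / 0.00243467 ≈ 0.924

0.924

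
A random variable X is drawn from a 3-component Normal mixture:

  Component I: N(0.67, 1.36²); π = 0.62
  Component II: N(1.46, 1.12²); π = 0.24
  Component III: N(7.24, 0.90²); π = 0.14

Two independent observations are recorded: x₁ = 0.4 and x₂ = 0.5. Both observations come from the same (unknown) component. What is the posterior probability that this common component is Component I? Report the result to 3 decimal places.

0.794

The responsibility of component k is P(Z=k) f_k(x) divided by Σ_j P(Z=j) f_j(x).
Since both observations come from the same component, the likelihood for component k is f_k(x₁)·f_k(x₂).
  p_I = [(1/(1.36·√(2π)))·exp(−(0.4−0.67)²/(2·1.36²)) = 0.293340·exp(-0.01971) = 0.287616] × [0.291057] = 0.0837126
  p_II = [(1/(1.12·√(2π)))·exp(−(0.4−1.46)²/(2·1.12²)) = 0.356198·exp(-0.44786) = 0.227608] × [0.246692] = 0.0561491
  p_III = [(1/(0.90·√(2π)))·exp(−(0.4−7.24)²/(2·0.90²)) = 0.443269·exp(-28.88000) = 1.27128e-13] × [2.93968e-13] = 3.73717e-26
Multiply by the mixture weights:
  P(Z=I)·p_I = 0.62 × 0.0837126 = 0.0519018
  P(Z=II)·p_II = 0.24 × 0.0561491 = 0.0134758
  P(Z=III)·p_III = 0.14 × 3.73717e-26 = 5.23203e-27
Marginal: 0.0519018 + 0.0134758 + 5.23203e-27 = 0.0653776
P(Component I | x₁,x₂) ≈ 0.794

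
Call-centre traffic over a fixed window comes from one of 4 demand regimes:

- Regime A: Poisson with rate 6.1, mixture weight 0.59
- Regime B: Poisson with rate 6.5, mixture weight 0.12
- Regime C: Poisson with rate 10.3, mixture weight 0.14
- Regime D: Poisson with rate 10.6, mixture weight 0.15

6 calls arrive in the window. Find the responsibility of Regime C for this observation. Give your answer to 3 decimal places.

Posterior ∝ prior × likelihood, so P(k | x) ∝ P(Z=k) f_k(x); normalise over all components.
Evaluate each component's likelihood at the observed value:
  f_A = e^(−6.1)·6.1^6/6! = 0.160491
  f_B = e^(−6.5)·6.5^6/6! = 0.157483
  f_C = e^(−10.3)·10.3^6/6! = 0.0557773
  f_D = e^(−10.6)·10.6^6/6! = 0.0490887
Weight by the priors:
  P(Z=A)·f_A = 0.59 × 0.160491 = 0.0946896
  P(Z=B)·f_B = 0.12 × 0.157483 = 0.018898
  P(Z=C)·f_C = 0.14 × 0.0557773 = 0.00780883
  P(Z=D)·f_D = 0.15 × 0.0490887 = 0.0073633
Denominator: 0.0946896 + 0.018898 + 0.00780883 + 0.0073633 = 0.12876
Responsibility of Regime C: 0.00780883 / 0.12876 ≈ 0.061

0.061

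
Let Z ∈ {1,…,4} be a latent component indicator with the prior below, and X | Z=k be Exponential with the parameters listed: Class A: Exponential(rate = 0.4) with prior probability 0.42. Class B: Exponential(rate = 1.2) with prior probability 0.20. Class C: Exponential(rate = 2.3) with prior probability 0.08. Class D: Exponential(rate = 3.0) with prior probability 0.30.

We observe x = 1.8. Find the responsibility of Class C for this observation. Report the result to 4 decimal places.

0.0252

P(component k | x) = π_k·f_k(x) / marginal(x), where marginal(x) = Σ_j π_j·f_j(x).
Evaluate each component's likelihood at the observed value:
  p_A = 0.194701
  p_B = 0.13839
  p_C = 0.0366226
  p_D = 0.0135497
Multiply by the mixture weights:
  π_A·p_A = 0.42 × 0.194701 = 0.0817744
  π_B·p_B = 0.20 × 0.13839 = 0.027678
  π_C·p_C = 0.08 × 0.0366226 = 0.0029298
  π_D·p_D = 0.30 × 0.0135497 = 0.00406492
Evidence: 0.0817744 + 0.027678 + 0.0029298 + 0.00406492 = 0.116447
Responsibility of Class C: 0.0029298 / 0.116447 ≈ 0.0252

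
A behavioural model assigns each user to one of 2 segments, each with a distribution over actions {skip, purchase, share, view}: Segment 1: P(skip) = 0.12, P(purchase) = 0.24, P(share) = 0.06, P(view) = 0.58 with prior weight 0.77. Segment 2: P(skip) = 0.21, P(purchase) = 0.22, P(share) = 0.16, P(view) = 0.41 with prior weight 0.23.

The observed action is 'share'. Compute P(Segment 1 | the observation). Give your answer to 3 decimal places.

Posterior ∝ prior × likelihood, so P(k | x) ∝ π_k f_k(x); normalise over all components.
Evaluate each component's likelihood at the observed value:
  L_1 = P(share | comp) = 0.06
  L_2 = P(share | comp) = 0.16
Multiply by the mixture weights:
  π_1·L_1 = 0.77 × 0.06 = 0.0462
  π_2·L_2 = 0.23 × 0.16 = 0.0368
Normaliser: 0.0462 + 0.0368 = 0.083
P(Segment 1 | x) = 0.0462 / 0.083 ≈ 0.557

0.557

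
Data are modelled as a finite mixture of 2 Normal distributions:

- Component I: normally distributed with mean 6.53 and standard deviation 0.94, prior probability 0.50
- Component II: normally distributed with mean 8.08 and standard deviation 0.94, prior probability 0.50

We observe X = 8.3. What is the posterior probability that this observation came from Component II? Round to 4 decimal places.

0.8514

The responsibility of component k is π_k f_k(x) divided by Σ_j π_j f_j(x).
Component likelihoods at x = 8.3:
  f_I = (1/(0.94·√(2π)))·exp(−(8.3−6.53)²/(2·0.94²)) = 0.424407·exp(-1.77280) = 0.072088
  f_II = (1/(0.94·√(2π)))·exp(−(8.3−8.08)²/(2·0.94²)) = 0.424407·exp(-0.02739) = 0.412941
Weight by the priors:
  π_I·f_I = 0.50 × 0.072088 = 0.036044
  π_II·f_II = 0.50 × 0.412941 = 0.20647
Evidence: 0.036044 + 0.20647 = 0.242514
P(Component II | 8.3) = 0.20647 / 0.242514 ≈ 0.8514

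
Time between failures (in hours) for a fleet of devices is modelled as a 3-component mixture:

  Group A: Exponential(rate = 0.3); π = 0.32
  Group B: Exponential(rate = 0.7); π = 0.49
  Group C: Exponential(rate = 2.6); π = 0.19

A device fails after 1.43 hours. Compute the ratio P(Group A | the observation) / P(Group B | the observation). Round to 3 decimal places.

0.496

Since P(k|x) ∝ π_k f_k(x), the posterior odds are π_i f_i(x) / (π_j f_j(x)).
Exponential densities:
  f_A = 0.3·e^(−0.3·1.43) = 0.3·e^(−0.4290) = 0.195348
  f_B = 0.7·e^(−0.7·1.43) = 0.7·e^(−1.0010) = 0.257258
  f_C = 2.6·e^(−2.6·1.43) = 2.6·e^(−3.7180) = 0.0631345
Posterior odds = (π_A·f_A) / (π_B·f_B) = (0.32·0.195348) / (0.49·0.257258) = 0.0625114 / 0.126057 ≈ 0.496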